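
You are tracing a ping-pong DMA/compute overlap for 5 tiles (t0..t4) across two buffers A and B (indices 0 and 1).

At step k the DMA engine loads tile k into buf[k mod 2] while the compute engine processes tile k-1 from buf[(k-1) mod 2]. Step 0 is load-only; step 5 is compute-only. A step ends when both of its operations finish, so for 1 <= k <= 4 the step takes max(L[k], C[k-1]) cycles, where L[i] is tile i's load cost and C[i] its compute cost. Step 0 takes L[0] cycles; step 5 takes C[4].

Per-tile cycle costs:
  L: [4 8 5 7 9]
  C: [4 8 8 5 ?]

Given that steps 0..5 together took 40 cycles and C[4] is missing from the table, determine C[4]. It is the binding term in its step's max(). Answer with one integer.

step 0 → dur = L[0]=4 = 4
step 1 → dur = max(L[1]=8, C[0]=4) = 8
step 2 → dur = max(L[2]=5, C[1]=8) = 8
step 3 → dur = max(L[3]=7, C[2]=8) = 8
step 4 → dur = max(L[4]=9, C[3]=5) = 9
step 5 → dur = C[4]=? = C[4]  (unknown; binding)
sum of known step durations = 37
dur[5] = total - known = 40 - 37 = 3
C[4] is the binding max in step 5, so C[4] = dur[5] = 3

C[4] = 3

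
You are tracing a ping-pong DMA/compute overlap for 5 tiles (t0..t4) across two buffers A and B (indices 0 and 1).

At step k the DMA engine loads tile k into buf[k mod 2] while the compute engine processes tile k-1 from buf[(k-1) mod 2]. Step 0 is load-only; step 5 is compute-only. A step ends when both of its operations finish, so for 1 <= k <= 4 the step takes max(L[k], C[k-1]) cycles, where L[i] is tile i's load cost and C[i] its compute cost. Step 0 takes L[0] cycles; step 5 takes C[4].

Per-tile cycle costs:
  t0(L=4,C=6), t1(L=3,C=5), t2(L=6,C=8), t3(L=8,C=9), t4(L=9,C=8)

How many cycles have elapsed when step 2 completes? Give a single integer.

step 0: L[0]=4 → dur=4, Σ=4 | A=load:t0 B=idle [load-only]
step 1: L[1]=3 C[0]=6 → dur=6, Σ=10 | A=compute:t0 B=load:t1 [compute-bound]
step 2: L[2]=6 C[1]=5 → dur=6, Σ=16 | A=load:t2 B=compute:t1 [load-bound]
step 3: L[3]=8 C[2]=8 → dur=8, Σ=24 | A=compute:t2 B=load:t3 [tied]
step 4: L[4]=9 C[3]=9 → dur=9, Σ=33 | A=load:t4 B=compute:t3 [tied]
step 5: C[4]=8 → dur=8, Σ=41 | A=compute:t4 B=idle [compute-only]

end_cycle[2] = 16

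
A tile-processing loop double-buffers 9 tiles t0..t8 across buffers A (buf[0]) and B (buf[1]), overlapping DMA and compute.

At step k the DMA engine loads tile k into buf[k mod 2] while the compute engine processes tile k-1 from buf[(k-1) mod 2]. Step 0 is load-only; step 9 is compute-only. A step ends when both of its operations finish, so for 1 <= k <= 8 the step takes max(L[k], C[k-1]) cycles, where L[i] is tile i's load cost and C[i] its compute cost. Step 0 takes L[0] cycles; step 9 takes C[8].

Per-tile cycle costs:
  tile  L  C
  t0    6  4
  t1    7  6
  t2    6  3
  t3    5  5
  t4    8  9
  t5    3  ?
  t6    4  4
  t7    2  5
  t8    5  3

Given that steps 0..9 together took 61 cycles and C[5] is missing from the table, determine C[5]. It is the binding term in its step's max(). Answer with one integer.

step 0 = dur = L[0]=6 = 6
step 1 = dur = max(L[1]=7, C[0]=4) = 7
step 2 = dur = max(L[2]=6, C[1]=6) = 6
step 3 = dur = max(L[3]=5, C[2]=3) = 5
step 4 = dur = max(L[4]=8, C[3]=5) = 8
step 5 = dur = max(L[5]=3, C[4]=9) = 9
step 6 = dur = max(L[6]=4, C[5]=?) = C[5]  (unknown; binding)
step 7 = dur = max(L[7]=2, C[6]=4) = 4
step 8 = dur = max(L[8]=5, C[7]=5) = 5
step 9 = dur = C[8]=3 = 3
sum of known step durations = 53
dur[6] = total - known = 61 - 53 = 8
C[5] is the binding max in step 6, so C[5] = dur[6] = 8

C[5] = 8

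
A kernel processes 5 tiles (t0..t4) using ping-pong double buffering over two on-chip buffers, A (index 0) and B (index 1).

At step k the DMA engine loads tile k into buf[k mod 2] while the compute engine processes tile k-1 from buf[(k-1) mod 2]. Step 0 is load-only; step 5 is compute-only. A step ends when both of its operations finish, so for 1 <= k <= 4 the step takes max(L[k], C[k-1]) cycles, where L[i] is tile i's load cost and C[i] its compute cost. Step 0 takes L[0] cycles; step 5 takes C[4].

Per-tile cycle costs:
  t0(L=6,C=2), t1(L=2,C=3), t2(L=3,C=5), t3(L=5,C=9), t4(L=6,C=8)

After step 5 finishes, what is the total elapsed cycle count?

end_cycle[5] = 33

step 0: L[0]=6 → dur=6, Σ=6 | A=load:t0 B=idle [load-only]
step 1: L[1]=2 C[0]=2 → dur=2, Σ=8 | A=compute:t0 B=load:t1 [tied]
step 2: L[2]=3 C[1]=3 → dur=3, Σ=11 | A=load:t2 B=compute:t1 [tied]
step 3: L[3]=5 C[2]=5 → dur=5, Σ=16 | A=compute:t2 B=load:t3 [tied]
step 4: L[4]=6 C[3]=9 → dur=9, Σ=25 | A=load:t4 B=compute:t3 [compute-bound]
step 5: C[4]=8 → dur=8, Σ=33 | A=compute:t4 B=idle [compute-only]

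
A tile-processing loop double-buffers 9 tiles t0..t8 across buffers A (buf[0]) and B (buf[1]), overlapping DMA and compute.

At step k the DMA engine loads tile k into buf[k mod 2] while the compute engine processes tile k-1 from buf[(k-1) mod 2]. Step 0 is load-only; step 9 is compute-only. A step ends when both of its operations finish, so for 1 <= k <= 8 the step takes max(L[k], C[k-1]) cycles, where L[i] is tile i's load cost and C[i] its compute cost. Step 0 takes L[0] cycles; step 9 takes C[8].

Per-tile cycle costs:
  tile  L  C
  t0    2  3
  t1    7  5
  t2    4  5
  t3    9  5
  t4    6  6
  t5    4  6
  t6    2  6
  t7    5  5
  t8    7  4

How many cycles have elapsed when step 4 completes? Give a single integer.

[0] DMA t0→A (2c) ∥ CU idle ⇒ 2c, clock 2
[1] DMA t1→B (7c) ∥ CU A:t0 (3c) ⇒ 7c, clock 9
[2] DMA t2→A (4c) ∥ CU B:t1 (5c) ⇒ 5c, clock 14
[3] DMA t3→B (9c) ∥ CU A:t2 (5c) ⇒ 9c, clock 23
[4] DMA t4→A (6c) ∥ CU B:t3 (5c) ⇒ 6c, clock 29
[5] DMA t5→B (4c) ∥ CU A:t4 (6c) ⇒ 6c, clock 35
[6] DMA t6→A (2c) ∥ CU B:t5 (6c) ⇒ 6c, clock 41
[7] DMA t7→B (5c) ∥ CU A:t6 (6c) ⇒ 6c, clock 47
[8] DMA t8→A (7c) ∥ CU B:t7 (5c) ⇒ 7c, clock 54
[9] DMA idle ∥ CU A:t8 (4c) ⇒ 4c, clock 58

end_cycle[4] = 29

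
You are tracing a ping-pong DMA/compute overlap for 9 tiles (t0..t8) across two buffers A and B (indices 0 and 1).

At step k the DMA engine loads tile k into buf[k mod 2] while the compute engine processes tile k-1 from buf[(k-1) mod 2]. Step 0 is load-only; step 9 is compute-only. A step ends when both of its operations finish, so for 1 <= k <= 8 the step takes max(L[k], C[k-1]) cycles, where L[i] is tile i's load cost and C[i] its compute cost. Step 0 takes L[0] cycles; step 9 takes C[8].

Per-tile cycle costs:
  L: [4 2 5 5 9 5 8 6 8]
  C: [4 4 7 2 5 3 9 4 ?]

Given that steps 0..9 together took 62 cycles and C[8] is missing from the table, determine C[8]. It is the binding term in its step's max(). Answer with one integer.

C[8] = 3

step 0: dur = L[0]=4 = 4
step 1: dur = max(L[1]=2, C[0]=4) = 4
step 2: dur = max(L[2]=5, C[1]=4) = 5
step 3: dur = max(L[3]=5, C[2]=7) = 7
step 4: dur = max(L[4]=9, C[3]=2) = 9
step 5: dur = max(L[5]=5, C[4]=5) = 5
step 6: dur = max(L[6]=8, C[5]=3) = 8
step 7: dur = max(L[7]=6, C[6]=9) = 9
step 8: dur = max(L[8]=8, C[7]=4) = 8
step 9: dur = C[8]=? = C[8]  (unknown; binding)
sum of known step durations = 59
dur[9] = total - known = 62 - 59 = 3
C[8] is the binding max in step 9, so C[8] = dur[9] = 3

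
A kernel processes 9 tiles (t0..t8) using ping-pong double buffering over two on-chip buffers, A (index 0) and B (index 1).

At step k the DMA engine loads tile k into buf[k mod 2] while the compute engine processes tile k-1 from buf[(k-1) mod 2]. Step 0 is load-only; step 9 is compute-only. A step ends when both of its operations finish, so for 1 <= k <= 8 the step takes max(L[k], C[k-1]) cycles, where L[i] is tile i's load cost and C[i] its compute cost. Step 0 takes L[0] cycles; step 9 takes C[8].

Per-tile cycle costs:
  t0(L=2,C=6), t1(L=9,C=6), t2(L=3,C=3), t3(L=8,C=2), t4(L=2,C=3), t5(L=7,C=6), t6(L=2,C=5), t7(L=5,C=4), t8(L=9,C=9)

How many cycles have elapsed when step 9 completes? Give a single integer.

  0. 2=2c; end=2; A:t0 B:-
  1. max(9,6)=9c; end=11; A:t0 B:t1
  2. max(3,6)=6c; end=17; A:t2 B:t1
  3. max(8,3)=8c; end=25; A:t2 B:t3
  4. max(2,2)=2c; end=27; A:t4 B:t3
  5. max(7,3)=7c; end=34; A:t4 B:t5
  6. max(2,6)=6c; end=40; A:t6 B:t5
  7. max(5,5)=5c; end=45; A:t6 B:t7
  8. max(9,4)=9c; end=54; A:t8 B:t7
  9. 9=9c; end=63; A:t8 B:t7

end_cycle[9] = 63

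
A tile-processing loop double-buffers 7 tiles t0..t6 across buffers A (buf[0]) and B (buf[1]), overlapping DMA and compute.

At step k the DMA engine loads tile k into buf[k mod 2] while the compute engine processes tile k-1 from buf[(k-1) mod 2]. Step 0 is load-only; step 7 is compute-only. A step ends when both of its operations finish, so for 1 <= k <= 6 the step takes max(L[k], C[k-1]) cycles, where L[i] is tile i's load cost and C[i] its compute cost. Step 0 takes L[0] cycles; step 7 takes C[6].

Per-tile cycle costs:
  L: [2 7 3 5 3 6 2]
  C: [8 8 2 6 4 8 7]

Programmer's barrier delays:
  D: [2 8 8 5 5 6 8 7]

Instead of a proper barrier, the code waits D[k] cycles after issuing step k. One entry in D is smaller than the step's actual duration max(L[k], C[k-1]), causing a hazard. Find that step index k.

hazard at step 4

step 0: need L[0]=2 = 2; D[0]=2 ok
step 1: need max(L[1]=7,C[0]=8) = 8; D[1]=8 ok
step 2: need max(L[2]=3,C[1]=8) = 8; D[2]=8 ok
step 3: need max(L[3]=5,C[2]=2) = 5; D[3]=5 ok
step 4: need max(L[4]=3,C[3]=6) = 6; D[4]=5 SHORT
step 5: need max(L[5]=6,C[4]=4) = 6; D[5]=6 ok
step 6: need max(L[6]=2,C[5]=8) = 8; D[6]=8 ok
step 7: need C[6]=7 = 7; D[7]=7 ok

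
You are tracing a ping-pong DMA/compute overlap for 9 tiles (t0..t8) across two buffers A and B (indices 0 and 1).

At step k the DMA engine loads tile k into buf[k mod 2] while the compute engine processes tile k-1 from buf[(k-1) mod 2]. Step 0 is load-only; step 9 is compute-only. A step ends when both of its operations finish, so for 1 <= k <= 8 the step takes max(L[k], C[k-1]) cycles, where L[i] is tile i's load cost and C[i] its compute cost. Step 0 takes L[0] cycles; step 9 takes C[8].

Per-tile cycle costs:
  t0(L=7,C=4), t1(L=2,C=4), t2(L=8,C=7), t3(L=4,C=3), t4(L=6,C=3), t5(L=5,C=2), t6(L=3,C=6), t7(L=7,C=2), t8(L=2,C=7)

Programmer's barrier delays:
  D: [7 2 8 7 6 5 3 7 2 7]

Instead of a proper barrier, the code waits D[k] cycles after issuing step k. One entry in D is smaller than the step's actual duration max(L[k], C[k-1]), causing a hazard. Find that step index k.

[0] required=L[0]=7=7 vs D=7 ok
[1] required=max(L[1]=2,C[0]=4)=4 vs D=2 SHORT
[2] required=max(L[2]=8,C[1]=4)=8 vs D=8 ok
[3] required=max(L[3]=4,C[2]=7)=7 vs D=7 ok
[4] required=max(L[4]=6,C[3]=3)=6 vs D=6 ok
[5] required=max(L[5]=5,C[4]=3)=5 vs D=5 ok
[6] required=max(L[6]=3,C[5]=2)=3 vs D=3 ok
[7] required=max(L[7]=7,C[6]=6)=7 vs D=7 ok
[8] required=max(L[8]=2,C[7]=2)=2 vs D=2 ok
[9] required=C[8]=7=7 vs D=7 ok

hazard at step 1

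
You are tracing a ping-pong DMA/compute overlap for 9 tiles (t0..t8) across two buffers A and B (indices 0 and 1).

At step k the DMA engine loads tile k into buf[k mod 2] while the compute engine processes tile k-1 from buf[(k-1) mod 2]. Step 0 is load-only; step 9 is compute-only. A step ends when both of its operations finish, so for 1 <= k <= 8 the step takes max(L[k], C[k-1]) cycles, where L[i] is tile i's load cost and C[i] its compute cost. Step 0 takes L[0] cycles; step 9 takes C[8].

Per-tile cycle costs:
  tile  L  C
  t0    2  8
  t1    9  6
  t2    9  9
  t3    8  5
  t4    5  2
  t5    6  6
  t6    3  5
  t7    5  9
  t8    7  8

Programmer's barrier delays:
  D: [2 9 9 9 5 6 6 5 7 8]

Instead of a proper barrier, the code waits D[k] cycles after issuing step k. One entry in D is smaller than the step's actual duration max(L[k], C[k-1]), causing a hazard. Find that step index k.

step 0: need L[0]=2 = 2; D[0]=2 ok
step 1: need max(L[1]=9,C[0]=8) = 9; D[1]=9 ok
step 2: need max(L[2]=9,C[1]=6) = 9; D[2]=9 ok
step 3: need max(L[3]=8,C[2]=9) = 9; D[3]=9 ok
step 4: need max(L[4]=5,C[3]=5) = 5; D[4]=5 ok
step 5: need max(L[5]=6,C[4]=2) = 6; D[5]=6 ok
step 6: need max(L[6]=3,C[5]=6) = 6; D[6]=6 ok
step 7: need max(L[7]=5,C[6]=5) = 5; D[7]=5 ok
step 8: need max(L[8]=7,C[7]=9) = 9; D[8]=7 SHORT
step 9: need C[8]=8 = 8; D[9]=8 ok

hazard at step 8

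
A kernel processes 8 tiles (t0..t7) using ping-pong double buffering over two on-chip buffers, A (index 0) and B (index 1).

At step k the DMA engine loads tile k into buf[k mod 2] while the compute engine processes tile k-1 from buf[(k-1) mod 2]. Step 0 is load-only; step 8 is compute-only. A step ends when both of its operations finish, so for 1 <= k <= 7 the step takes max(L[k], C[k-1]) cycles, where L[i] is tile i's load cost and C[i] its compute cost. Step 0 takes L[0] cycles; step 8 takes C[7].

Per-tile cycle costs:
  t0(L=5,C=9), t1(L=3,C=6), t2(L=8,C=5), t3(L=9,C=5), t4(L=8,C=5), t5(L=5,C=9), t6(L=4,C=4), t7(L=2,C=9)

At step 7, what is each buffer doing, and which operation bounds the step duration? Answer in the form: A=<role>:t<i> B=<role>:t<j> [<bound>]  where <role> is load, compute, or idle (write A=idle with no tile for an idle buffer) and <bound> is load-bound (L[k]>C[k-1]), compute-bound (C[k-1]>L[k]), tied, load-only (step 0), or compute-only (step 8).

step 7: A=compute:t6 B=load:t7 [compute-bound]

  0. 5=5c; end=5; A:t0 B:-
  1. max(3,9)=9c; end=14; A:t0 B:t1
  2. max(8,6)=8c; end=22; A:t2 B:t1
  3. max(9,5)=9c; end=31; A:t2 B:t3
  4. max(8,5)=8c; end=39; A:t4 B:t3
  5. max(5,5)=5c; end=44; A:t4 B:t5
  6. max(4,9)=9c; end=53; A:t6 B:t5
  7. max(2,4)=4c; end=57; A:t6 B:t7
  8. 9=9c; end=66; A:t6 B:t7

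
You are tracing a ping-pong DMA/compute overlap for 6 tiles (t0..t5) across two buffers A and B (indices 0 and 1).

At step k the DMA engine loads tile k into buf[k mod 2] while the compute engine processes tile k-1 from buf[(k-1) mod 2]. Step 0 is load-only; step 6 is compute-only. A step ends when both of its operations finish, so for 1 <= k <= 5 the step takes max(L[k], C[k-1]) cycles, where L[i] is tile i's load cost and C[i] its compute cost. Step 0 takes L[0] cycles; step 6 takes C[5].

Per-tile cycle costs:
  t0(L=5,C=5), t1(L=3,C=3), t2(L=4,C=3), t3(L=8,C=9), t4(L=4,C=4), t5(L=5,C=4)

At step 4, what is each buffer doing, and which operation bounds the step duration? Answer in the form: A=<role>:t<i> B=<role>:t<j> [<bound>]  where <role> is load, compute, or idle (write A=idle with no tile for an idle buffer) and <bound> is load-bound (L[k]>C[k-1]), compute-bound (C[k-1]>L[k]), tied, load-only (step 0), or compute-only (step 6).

step 4: A=load:t4 B=compute:t3 [compute-bound]

k=0 load=t0/5c comp=- wait=5 total=5
k=1 load=t1/3c comp=t0/5c wait=5 total=10
k=2 load=t2/4c comp=t1/3c wait=4 total=14
k=3 load=t3/8c comp=t2/3c wait=8 total=22
k=4 load=t4/4c comp=t3/9c wait=9 total=31
k=5 load=t5/5c comp=t4/4c wait=5 total=36
k=6 load=- comp=t5/4c wait=4 total=40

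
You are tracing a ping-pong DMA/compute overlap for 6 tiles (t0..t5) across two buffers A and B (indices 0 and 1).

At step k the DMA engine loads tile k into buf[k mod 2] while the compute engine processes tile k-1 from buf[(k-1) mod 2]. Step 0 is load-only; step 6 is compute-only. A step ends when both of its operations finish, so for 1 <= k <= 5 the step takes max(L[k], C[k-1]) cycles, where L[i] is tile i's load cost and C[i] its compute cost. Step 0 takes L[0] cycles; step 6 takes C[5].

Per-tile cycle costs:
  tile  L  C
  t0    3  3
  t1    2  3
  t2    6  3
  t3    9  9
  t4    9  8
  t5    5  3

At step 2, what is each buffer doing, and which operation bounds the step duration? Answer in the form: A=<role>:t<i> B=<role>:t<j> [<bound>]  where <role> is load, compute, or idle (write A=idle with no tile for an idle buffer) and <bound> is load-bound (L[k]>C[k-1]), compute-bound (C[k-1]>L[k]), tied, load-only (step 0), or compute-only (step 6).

  0. 3=3c; end=3; A:t0 B:-
  1. max(2,3)=3c; end=6; A:t0 B:t1
  2. max(6,3)=6c; end=12; A:t2 B:t1
  3. max(9,3)=9c; end=21; A:t2 B:t3
  4. max(9,9)=9c; end=30; A:t4 B:t3
  5. max(5,8)=8c; end=38; A:t4 B:t5
  6. 3=3c; end=41; A:t4 B:t5

step 2: A=load:t2 B=compute:t1 [load-bound]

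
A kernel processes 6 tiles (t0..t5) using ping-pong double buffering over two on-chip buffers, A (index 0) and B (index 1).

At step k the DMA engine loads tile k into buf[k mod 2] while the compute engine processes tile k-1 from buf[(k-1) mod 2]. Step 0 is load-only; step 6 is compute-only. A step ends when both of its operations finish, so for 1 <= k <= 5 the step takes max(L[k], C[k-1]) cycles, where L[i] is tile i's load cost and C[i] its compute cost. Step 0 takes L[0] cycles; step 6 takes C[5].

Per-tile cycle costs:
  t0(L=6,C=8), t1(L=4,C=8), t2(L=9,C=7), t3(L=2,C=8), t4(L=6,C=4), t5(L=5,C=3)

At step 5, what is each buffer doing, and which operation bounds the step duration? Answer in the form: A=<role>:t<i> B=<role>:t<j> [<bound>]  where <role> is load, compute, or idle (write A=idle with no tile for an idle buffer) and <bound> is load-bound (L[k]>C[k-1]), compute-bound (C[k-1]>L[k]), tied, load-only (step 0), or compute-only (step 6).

step 5: A=compute:t4 B=load:t5 [load-bound]

[0] DMA t0→A (6c) ∥ CU idle ⇒ 6c, clock 6
[1] DMA t1→B (4c) ∥ CU A:t0 (8c) ⇒ 8c, clock 14
[2] DMA t2→A (9c) ∥ CU B:t1 (8c) ⇒ 9c, clock 23
[3] DMA t3→B (2c) ∥ CU A:t2 (7c) ⇒ 7c, clock 30
[4] DMA t4→A (6c) ∥ CU B:t3 (8c) ⇒ 8c, clock 38
[5] DMA t5→B (5c) ∥ CU A:t4 (4c) ⇒ 5c, clock 43
[6] DMA idle ∥ CU B:t5 (3c) ⇒ 3c, clock 46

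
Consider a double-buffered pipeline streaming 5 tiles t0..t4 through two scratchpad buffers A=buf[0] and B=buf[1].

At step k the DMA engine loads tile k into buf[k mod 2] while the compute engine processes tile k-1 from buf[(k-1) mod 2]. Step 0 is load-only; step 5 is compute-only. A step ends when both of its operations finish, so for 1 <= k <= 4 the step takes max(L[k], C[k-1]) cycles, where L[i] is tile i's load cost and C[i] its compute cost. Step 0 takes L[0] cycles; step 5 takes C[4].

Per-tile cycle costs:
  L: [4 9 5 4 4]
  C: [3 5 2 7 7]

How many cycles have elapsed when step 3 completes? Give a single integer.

[0] DMA t0→A (4c) ∥ CU idle ⇒ 4c, clock 4
[1] DMA t1→B (9c) ∥ CU A:t0 (3c) ⇒ 9c, clock 13
[2] DMA t2→A (5c) ∥ CU B:t1 (5c) ⇒ 5c, clock 18
[3] DMA t3→B (4c) ∥ CU A:t2 (2c) ⇒ 4c, clock 22
[4] DMA t4→A (4c) ∥ CU B:t3 (7c) ⇒ 7c, clock 29
[5] DMA idle ∥ CU A:t4 (7c) ⇒ 7c, clock 36

end_cycle[3] = 22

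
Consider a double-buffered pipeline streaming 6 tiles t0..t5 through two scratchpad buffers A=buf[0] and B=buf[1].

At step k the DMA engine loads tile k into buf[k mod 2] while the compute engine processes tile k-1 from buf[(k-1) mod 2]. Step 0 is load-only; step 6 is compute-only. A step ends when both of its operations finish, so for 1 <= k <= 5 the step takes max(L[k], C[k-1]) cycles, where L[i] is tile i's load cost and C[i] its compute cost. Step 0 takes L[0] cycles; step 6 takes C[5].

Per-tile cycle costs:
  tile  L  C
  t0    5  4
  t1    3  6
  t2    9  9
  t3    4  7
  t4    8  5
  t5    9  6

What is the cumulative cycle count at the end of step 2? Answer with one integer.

end_cycle[2] = 18

  0. 5=5c; end=5; A:t0 B:-
  1. max(3,4)=4c; end=9; A:t0 B:t1
  2. max(9,6)=9c; end=18; A:t2 B:t1
  3. max(4,9)=9c; end=27; A:t2 B:t3
  4. max(8,7)=8c; end=35; A:t4 B:t3
  5. max(9,5)=9c; end=44; A:t4 B:t5
  6. 6=6c; end=50; A:t4 B:t5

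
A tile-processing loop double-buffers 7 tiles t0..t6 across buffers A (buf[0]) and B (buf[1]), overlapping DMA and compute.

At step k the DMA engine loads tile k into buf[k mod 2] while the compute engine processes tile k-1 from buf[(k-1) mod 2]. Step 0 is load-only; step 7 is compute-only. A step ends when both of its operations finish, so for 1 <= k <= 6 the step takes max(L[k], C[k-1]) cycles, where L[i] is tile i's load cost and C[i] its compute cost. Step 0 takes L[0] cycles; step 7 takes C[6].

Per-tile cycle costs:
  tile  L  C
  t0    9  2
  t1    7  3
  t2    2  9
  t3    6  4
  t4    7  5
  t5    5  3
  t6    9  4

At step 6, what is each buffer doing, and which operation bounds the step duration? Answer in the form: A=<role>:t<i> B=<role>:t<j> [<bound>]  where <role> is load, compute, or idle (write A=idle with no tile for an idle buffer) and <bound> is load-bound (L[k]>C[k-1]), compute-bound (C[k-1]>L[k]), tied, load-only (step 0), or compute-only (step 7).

  0. 9=9c; end=9; A:t0 B:-
  1. max(7,2)=7c; end=16; A:t0 B:t1
  2. max(2,3)=3c; end=19; A:t2 B:t1
  3. max(6,9)=9c; end=28; A:t2 B:t3
  4. max(7,4)=7c; end=35; A:t4 B:t3
  5. max(5,5)=5c; end=40; A:t4 B:t5
  6. max(9,3)=9c; end=49; A:t6 B:t5
  7. 4=4c; end=53; A:t6 B:t5

step 6: A=load:t6 B=compute:t5 [load-bound]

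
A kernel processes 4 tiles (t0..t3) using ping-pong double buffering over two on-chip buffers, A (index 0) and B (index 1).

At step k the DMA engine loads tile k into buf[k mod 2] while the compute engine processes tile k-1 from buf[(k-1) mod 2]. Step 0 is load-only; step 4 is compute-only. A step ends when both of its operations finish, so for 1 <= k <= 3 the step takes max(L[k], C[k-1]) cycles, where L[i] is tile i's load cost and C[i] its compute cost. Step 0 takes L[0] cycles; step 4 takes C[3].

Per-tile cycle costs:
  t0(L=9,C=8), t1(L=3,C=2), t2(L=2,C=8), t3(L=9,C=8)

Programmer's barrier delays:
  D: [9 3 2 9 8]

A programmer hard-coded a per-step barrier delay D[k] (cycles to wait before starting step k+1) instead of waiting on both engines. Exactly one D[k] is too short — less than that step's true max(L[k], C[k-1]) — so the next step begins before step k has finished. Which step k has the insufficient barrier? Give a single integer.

[0] required=L[0]=9=9 vs D=9 ok
[1] required=max(L[1]=3,C[0]=8)=8 vs D=3 SHORT
[2] required=max(L[2]=2,C[1]=2)=2 vs D=2 ok
[3] required=max(L[3]=9,C[2]=8)=9 vs D=9 ok
[4] required=C[3]=8=8 vs D=8 ok

hazard at step 1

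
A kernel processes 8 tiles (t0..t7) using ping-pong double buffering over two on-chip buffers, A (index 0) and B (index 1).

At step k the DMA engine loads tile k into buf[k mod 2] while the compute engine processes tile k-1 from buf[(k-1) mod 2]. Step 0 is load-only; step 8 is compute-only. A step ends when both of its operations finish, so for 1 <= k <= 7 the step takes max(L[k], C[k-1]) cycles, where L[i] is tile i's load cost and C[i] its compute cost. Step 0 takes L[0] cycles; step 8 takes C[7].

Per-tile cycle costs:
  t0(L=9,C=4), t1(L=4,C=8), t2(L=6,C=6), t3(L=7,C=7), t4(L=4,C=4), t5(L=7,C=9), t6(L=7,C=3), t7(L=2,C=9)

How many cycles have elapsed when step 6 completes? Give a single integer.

end_cycle[6] = 51

[0] DMA t0→A (9c) ∥ CU idle ⇒ 9c, clock 9
[1] DMA t1→B (4c) ∥ CU A:t0 (4c) ⇒ 4c, clock 13
[2] DMA t2→A (6c) ∥ CU B:t1 (8c) ⇒ 8c, clock 21
[3] DMA t3→B (7c) ∥ CU A:t2 (6c) ⇒ 7c, clock 28
[4] DMA t4→A (4c) ∥ CU B:t3 (7c) ⇒ 7c, clock 35
[5] DMA t5→B (7c) ∥ CU A:t4 (4c) ⇒ 7c, clock 42
[6] DMA t6→A (7c) ∥ CU B:t5 (9c) ⇒ 9c, clock 51
[7] DMA t7→B (2c) ∥ CU A:t6 (3c) ⇒ 3c, clock 54
[8] DMA idle ∥ CU B:t7 (9c) ⇒ 9c, clock 63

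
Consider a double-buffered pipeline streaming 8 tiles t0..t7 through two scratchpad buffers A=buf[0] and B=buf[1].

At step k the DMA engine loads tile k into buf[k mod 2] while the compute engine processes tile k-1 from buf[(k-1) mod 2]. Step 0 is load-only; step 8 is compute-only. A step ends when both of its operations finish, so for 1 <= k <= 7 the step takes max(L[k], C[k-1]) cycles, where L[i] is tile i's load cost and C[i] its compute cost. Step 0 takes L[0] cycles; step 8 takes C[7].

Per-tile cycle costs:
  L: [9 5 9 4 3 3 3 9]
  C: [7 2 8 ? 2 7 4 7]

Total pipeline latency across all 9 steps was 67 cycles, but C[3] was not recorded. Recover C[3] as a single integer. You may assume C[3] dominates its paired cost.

C[3] = 8

step 0 = dur = L[0]=9 = 9
step 1 = dur = max(L[1]=5, C[0]=7) = 7
step 2 = dur = max(L[2]=9, C[1]=2) = 9
step 3 = dur = max(L[3]=4, C[2]=8) = 8
step 4 = dur = max(L[4]=3, C[3]=?) = C[3]  (unknown; binding)
step 5 = dur = max(L[5]=3, C[4]=2) = 3
step 6 = dur = max(L[6]=3, C[5]=7) = 7
step 7 = dur = max(L[7]=9, C[6]=4) = 9
step 8 = dur = C[7]=7 = 7
sum of known step durations = 59
dur[4] = total - known = 67 - 59 = 8
C[3] is the binding max in step 4, so C[3] = dur[4] = 8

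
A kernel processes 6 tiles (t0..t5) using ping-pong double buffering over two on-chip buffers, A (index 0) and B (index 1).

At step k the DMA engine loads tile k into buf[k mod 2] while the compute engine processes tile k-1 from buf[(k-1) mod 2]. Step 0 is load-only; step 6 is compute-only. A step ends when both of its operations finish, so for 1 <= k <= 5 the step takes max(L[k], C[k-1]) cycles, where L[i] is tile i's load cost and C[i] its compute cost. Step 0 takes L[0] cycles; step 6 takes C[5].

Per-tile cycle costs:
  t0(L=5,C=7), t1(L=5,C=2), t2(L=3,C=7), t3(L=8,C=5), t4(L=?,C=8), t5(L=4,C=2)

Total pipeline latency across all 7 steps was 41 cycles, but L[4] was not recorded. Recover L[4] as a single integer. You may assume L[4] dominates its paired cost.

step 0 = dur = L[0]=5 = 5
step 1 = dur = max(L[1]=5, C[0]=7) = 7
step 2 = dur = max(L[2]=3, C[1]=2) = 3
step 3 = dur = max(L[3]=8, C[2]=7) = 8
step 4 = dur = max(L[4]=?, C[3]=5) = L[4]  (unknown; binding)
step 5 = dur = max(L[5]=4, C[4]=8) = 8
step 6 = dur = C[5]=2 = 2
sum of known step durations = 33
dur[4] = total - known = 41 - 33 = 8
L[4] is the binding max in step 4, so L[4] = dur[4] = 8

L[4] = 8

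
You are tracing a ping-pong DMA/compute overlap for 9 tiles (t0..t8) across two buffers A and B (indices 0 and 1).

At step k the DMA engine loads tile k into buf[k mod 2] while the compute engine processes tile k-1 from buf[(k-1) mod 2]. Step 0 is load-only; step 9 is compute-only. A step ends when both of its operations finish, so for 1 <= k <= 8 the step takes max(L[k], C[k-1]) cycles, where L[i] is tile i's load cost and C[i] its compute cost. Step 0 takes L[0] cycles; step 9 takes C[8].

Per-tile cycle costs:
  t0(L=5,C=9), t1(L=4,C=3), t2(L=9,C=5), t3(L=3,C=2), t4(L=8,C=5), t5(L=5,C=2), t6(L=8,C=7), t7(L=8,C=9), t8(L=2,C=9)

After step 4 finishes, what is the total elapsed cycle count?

step 0: L[0]=5 → dur=5, Σ=5 | A=load:t0 B=idle [load-only]
step 1: L[1]=4 C[0]=9 → dur=9, Σ=14 | A=compute:t0 B=load:t1 [compute-bound]
step 2: L[2]=9 C[1]=3 → dur=9, Σ=23 | A=load:t2 B=compute:t1 [load-bound]
step 3: L[3]=3 C[2]=5 → dur=5, Σ=28 | A=compute:t2 B=load:t3 [compute-bound]
step 4: L[4]=8 C[3]=2 → dur=8, Σ=36 | A=load:t4 B=compute:t3 [load-bound]
step 5: L[5]=5 C[4]=5 → dur=5, Σ=41 | A=compute:t4 B=load:t5 [tied]
step 6: L[6]=8 C[5]=2 → dur=8, Σ=49 | A=load:t6 B=compute:t5 [load-bound]
step 7: L[7]=8 C[6]=7 → dur=8, Σ=57 | A=compute:t6 B=load:t7 [load-bound]
step 8: L[8]=2 C[7]=9 → dur=9, Σ=66 | A=load:t8 B=compute:t7 [compute-bound]
step 9: C[8]=9 → dur=9, Σ=75 | A=compute:t8 B=idle [compute-only]

end_cycle[4] = 36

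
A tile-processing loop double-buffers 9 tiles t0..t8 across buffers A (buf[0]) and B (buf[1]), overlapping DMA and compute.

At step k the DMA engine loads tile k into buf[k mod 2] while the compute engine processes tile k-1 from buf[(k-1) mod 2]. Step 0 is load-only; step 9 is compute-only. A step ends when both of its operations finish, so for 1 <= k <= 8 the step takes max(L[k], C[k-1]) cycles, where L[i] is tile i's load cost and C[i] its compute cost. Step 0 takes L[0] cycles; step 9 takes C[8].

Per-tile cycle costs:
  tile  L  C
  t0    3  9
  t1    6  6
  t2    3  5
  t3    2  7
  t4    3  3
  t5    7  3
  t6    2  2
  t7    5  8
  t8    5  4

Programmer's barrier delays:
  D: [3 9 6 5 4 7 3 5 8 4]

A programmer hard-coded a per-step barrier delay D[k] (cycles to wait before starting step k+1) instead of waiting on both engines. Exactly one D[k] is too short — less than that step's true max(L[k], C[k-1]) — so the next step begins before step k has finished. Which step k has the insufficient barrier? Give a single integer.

hazard at step 4

k=0 barrier L[0]=3→3c, D[0]=3 ok
k=1 barrier max(L[1]=6,C[0]=9)→9c, D[1]=9 ok
k=2 barrier max(L[2]=3,C[1]=6)→6c, D[2]=6 ok
k=3 barrier max(L[3]=2,C[2]=5)→5c, D[3]=5 ok
k=4 barrier max(L[4]=3,C[3]=7)→7c, D[4]=4 SHORT
k=5 barrier max(L[5]=7,C[4]=3)→7c, D[5]=7 ok
k=6 barrier max(L[6]=2,C[5]=3)→3c, D[6]=3 ok
k=7 barrier max(L[7]=5,C[6]=2)→5c, D[7]=5 ok
k=8 barrier max(L[8]=5,C[7]=8)→8c, D[8]=8 ok
k=9 barrier C[8]=4→4c, D[9]=4 ok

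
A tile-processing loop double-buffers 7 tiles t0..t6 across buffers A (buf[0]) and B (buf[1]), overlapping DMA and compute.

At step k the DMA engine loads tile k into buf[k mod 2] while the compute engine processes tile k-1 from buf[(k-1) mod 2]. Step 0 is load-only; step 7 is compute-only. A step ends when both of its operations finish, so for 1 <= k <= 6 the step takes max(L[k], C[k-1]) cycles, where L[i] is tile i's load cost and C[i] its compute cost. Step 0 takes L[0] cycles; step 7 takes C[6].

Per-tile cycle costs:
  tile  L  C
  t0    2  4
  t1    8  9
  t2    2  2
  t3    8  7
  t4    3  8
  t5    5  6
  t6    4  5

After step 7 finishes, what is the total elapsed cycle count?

k=0 load=t0/2c comp=- wait=2 total=2
k=1 load=t1/8c comp=t0/4c wait=8 total=10
k=2 load=t2/2c comp=t1/9c wait=9 total=19
k=3 load=t3/8c comp=t2/2c wait=8 total=27
k=4 load=t4/3c comp=t3/7c wait=7 total=34
k=5 load=t5/5c comp=t4/8c wait=8 total=42
k=6 load=t6/4c comp=t5/6c wait=6 total=48
k=7 load=- comp=t6/5c wait=5 total=53

end_cycle[7] = 53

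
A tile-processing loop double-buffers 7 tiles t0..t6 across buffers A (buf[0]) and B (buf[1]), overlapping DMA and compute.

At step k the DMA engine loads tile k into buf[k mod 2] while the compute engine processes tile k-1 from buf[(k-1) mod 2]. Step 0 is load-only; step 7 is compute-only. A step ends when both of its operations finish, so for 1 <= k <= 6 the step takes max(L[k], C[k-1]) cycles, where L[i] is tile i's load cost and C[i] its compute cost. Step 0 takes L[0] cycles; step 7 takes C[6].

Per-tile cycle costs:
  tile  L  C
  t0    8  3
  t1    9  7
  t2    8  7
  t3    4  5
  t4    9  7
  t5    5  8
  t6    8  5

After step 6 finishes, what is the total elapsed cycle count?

end_cycle[6] = 56

k=0 load=t0/8c comp=- wait=8 total=8
k=1 load=t1/9c comp=t0/3c wait=9 total=17
k=2 load=t2/8c comp=t1/7c wait=8 total=25
k=3 load=t3/4c comp=t2/7c wait=7 total=32
k=4 load=t4/9c comp=t3/5c wait=9 total=41
k=5 load=t5/5c comp=t4/7c wait=7 total=48
k=6 load=t6/8c comp=t5/8c wait=8 total=56
k=7 load=- comp=t6/5c wait=5 total=61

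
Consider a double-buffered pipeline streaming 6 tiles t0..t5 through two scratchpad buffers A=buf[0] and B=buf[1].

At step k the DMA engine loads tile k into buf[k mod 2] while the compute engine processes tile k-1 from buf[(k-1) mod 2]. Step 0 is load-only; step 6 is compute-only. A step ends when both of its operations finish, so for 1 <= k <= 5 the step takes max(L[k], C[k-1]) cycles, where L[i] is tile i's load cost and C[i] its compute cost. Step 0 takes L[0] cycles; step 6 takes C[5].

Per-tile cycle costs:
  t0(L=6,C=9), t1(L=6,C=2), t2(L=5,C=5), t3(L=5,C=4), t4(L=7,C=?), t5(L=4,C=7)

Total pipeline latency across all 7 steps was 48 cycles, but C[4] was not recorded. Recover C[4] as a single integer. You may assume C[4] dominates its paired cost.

C[4] = 9

step 0 | dur = L[0]=6 = 6
step 1 | dur = max(L[1]=6, C[0]=9) = 9
step 2 | dur = max(L[2]=5, C[1]=2) = 5
step 3 | dur = max(L[3]=5, C[2]=5) = 5
step 4 | dur = max(L[4]=7, C[3]=4) = 7
step 5 | dur = max(L[5]=4, C[4]=?) = C[4]  (unknown; binding)
step 6 | dur = C[5]=7 = 7
sum of known step durations = 39
dur[5] = total - known = 48 - 39 = 9
C[4] is the binding max in step 5, so C[4] = dur[5] = 9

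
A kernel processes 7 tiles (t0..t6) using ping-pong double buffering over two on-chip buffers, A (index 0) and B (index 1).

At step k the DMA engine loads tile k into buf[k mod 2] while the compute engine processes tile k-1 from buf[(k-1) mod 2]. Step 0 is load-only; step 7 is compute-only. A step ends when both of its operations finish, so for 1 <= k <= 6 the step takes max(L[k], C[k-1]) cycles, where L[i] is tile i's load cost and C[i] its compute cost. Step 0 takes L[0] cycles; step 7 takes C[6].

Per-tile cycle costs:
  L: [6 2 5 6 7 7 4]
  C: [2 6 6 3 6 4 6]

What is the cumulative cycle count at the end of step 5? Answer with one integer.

step 0: L[0]=6 → dur=6, Σ=6 | A=load:t0 B=idle [load-only]
step 1: L[1]=2 C[0]=2 → dur=2, Σ=8 | A=compute:t0 B=load:t1 [tied]
step 2: L[2]=5 C[1]=6 → dur=6, Σ=14 | A=load:t2 B=compute:t1 [compute-bound]
step 3: L[3]=6 C[2]=6 → dur=6, Σ=20 | A=compute:t2 B=load:t3 [tied]
step 4: L[4]=7 C[3]=3 → dur=7, Σ=27 | A=load:t4 B=compute:t3 [load-bound]
step 5: L[5]=7 C[4]=6 → dur=7, Σ=34 | A=compute:t4 B=load:t5 [load-bound]
step 6: L[6]=4 C[5]=4 → dur=4, Σ=38 | A=load:t6 B=compute:t5 [tied]
step 7: C[6]=6 → dur=6, Σ=44 | A=compute:t6 B=idle [compute-only]

end_cycle[5] = 34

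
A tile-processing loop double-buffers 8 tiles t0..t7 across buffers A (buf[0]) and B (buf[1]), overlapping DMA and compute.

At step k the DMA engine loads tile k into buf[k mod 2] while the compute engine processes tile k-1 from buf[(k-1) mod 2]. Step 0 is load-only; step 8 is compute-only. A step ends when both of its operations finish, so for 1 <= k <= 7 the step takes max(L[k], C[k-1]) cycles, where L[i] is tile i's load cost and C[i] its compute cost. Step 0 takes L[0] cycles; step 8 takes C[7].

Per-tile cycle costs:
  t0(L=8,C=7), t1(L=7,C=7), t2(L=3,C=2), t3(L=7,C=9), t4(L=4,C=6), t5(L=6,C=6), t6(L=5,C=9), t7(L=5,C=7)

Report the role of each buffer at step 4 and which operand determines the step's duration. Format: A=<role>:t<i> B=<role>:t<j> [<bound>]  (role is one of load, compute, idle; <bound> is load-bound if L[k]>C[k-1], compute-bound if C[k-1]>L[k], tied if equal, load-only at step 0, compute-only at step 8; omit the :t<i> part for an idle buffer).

  0. 8=8c; end=8; A:t0 B:-
  1. max(7,7)=7c; end=15; A:t0 B:t1
  2. max(3,7)=7c; end=22; A:t2 B:t1
  3. max(7,2)=7c; end=29; A:t2 B:t3
  4. max(4,9)=9c; end=38; A:t4 B:t3
  5. max(6,6)=6c; end=44; A:t4 B:t5
  6. max(5,6)=6c; end=50; A:t6 B:t5
  7. max(5,9)=9c; end=59; A:t6 B:t7
  8. 7=7c; end=66; A:t6 B:t7

step 4: A=load:t4 B=compute:t3 [compute-bound]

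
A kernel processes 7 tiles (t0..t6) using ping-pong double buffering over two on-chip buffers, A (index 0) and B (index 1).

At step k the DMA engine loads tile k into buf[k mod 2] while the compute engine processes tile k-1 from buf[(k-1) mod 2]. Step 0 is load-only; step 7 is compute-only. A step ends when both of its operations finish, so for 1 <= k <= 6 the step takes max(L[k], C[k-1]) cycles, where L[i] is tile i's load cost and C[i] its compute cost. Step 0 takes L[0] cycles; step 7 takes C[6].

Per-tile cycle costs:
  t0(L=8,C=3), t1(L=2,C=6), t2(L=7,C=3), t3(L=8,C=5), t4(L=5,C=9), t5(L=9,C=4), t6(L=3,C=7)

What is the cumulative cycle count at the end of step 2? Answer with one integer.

  0. 8=8c; end=8; A:t0 B:-
  1. max(2,3)=3c; end=11; A:t0 B:t1
  2. max(7,6)=7c; end=18; A:t2 B:t1
  3. max(8,3)=8c; end=26; A:t2 B:t3
  4. max(5,5)=5c; end=31; A:t4 B:t3
  5. max(9,9)=9c; end=40; A:t4 B:t5
  6. max(3,4)=4c; end=44; A:t6 B:t5
  7. 7=7c; end=51; A:t6 B:t5

end_cycle[2] = 18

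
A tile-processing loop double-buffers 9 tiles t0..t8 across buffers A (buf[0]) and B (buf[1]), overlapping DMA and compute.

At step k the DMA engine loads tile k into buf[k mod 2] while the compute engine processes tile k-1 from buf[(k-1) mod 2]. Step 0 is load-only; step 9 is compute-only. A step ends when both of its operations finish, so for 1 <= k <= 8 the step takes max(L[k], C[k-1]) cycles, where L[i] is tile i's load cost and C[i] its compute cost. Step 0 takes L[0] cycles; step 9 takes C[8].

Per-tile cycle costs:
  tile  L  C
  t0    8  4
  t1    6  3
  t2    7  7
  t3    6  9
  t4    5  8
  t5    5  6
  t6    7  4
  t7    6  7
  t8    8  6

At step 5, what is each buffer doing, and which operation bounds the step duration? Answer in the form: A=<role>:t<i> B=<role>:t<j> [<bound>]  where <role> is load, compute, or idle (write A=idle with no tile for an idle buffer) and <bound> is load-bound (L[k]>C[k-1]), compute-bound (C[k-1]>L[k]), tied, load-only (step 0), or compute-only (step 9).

step 5: A=compute:t4 B=load:t5 [compute-bound]

[0] DMA t0→A (8c) ∥ CU idle ⇒ 8c, clock 8
[1] DMA t1→B (6c) ∥ CU A:t0 (4c) ⇒ 6c, clock 14
[2] DMA t2→A (7c) ∥ CU B:t1 (3c) ⇒ 7c, clock 21
[3] DMA t3→B (6c) ∥ CU A:t2 (7c) ⇒ 7c, clock 28
[4] DMA t4→A (5c) ∥ CU B:t3 (9c) ⇒ 9c, clock 37
[5] DMA t5→B (5c) ∥ CU A:t4 (8c) ⇒ 8c, clock 45
[6] DMA t6→A (7c) ∥ CU B:t5 (6c) ⇒ 7c, clock 52
[7] DMA t7→B (6c) ∥ CU A:t6 (4c) ⇒ 6c, clock 58
[8] DMA t8→A (8c) ∥ CU B:t7 (7c) ⇒ 8c, clock 66
[9] DMA idle ∥ CU A:t8 (6c) ⇒ 6c, clock 72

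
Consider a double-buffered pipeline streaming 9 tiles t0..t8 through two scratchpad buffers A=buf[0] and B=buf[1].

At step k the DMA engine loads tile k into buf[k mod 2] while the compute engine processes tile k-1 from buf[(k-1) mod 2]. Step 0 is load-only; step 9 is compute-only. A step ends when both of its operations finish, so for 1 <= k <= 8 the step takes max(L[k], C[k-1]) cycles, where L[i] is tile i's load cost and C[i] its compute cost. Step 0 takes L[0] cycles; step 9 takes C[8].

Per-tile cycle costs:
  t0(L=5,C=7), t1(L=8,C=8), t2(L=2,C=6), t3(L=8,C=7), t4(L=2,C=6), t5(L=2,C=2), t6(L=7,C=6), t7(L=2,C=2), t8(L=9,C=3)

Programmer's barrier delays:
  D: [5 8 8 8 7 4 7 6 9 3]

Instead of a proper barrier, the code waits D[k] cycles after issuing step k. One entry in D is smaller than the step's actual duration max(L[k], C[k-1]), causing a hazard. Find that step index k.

k=0 barrier L[0]=5→5c, D[0]=5 ok
k=1 barrier max(L[1]=8,C[0]=7)→8c, D[1]=8 ok
k=2 barrier max(L[2]=2,C[1]=8)→8c, D[2]=8 ok
k=3 barrier max(L[3]=8,C[2]=6)→8c, D[3]=8 ok
k=4 barrier max(L[4]=2,C[3]=7)→7c, D[4]=7 ok
k=5 barrier max(L[5]=2,C[4]=6)→6c, D[5]=4 SHORT
k=6 barrier max(L[6]=7,C[5]=2)→7c, D[6]=7 ok
k=7 barrier max(L[7]=2,C[6]=6)→6c, D[7]=6 ok
k=8 barrier max(L[8]=9,C[7]=2)→9c, D[8]=9 ok
k=9 barrier C[8]=3→3c, D[9]=3 ok

hazard at step 5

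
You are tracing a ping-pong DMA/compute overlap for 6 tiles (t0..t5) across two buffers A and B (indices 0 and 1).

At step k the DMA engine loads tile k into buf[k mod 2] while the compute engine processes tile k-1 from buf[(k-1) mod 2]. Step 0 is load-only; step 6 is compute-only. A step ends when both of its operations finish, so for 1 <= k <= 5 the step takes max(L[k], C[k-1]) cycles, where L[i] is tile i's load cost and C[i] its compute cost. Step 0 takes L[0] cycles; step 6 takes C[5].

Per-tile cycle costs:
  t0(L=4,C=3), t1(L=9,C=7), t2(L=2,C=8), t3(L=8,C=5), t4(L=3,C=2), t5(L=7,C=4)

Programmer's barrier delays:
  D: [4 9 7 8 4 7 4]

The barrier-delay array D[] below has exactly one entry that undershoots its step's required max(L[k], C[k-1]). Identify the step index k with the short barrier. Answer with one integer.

k=0 barrier L[0]=4→4c, D[0]=4 ok
k=1 barrier max(L[1]=9,C[0]=3)→9c, D[1]=9 ok
k=2 barrier max(L[2]=2,C[1]=7)→7c, D[2]=7 ok
k=3 barrier max(L[3]=8,C[2]=8)→8c, D[3]=8 ok
k=4 barrier max(L[4]=3,C[3]=5)→5c, D[4]=4 SHORT
k=5 barrier max(L[5]=7,C[4]=2)→7c, D[5]=7 ok
k=6 barrier C[5]=4→4c, D[6]=4 ok

hazard at step 4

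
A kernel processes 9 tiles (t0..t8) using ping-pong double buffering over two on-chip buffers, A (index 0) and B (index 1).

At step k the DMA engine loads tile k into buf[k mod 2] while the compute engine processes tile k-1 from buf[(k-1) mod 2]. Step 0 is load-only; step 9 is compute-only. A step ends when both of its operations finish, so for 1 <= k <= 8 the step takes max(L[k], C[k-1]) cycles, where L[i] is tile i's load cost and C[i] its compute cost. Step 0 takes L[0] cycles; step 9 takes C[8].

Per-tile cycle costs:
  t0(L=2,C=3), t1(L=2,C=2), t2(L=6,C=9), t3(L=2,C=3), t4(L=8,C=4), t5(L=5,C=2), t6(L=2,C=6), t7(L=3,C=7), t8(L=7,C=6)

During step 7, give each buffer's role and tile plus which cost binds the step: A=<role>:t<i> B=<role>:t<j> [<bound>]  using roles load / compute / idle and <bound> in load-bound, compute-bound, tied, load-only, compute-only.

step 7: A=compute:t6 B=load:t7 [compute-bound]

[0] DMA t0→A (2c) ∥ CU idle ⇒ 2c, clock 2
[1] DMA t1→B (2c) ∥ CU A:t0 (3c) ⇒ 3c, clock 5
[2] DMA t2→A (6c) ∥ CU B:t1 (2c) ⇒ 6c, clock 11
[3] DMA t3→B (2c) ∥ CU A:t2 (9c) ⇒ 9c, clock 20
[4] DMA t4→A (8c) ∥ CU B:t3 (3c) ⇒ 8c, clock 28
[5] DMA t5→B (5c) ∥ CU A:t4 (4c) ⇒ 5c, clock 33
[6] DMA t6→A (2c) ∥ CU B:t5 (2c) ⇒ 2c, clock 35
[7] DMA t7→B (3c) ∥ CU A:t6 (6c) ⇒ 6c, clock 41
[8] DMA t8→A (7c) ∥ CU B:t7 (7c) ⇒ 7c, clock 48
[9] DMA idle ∥ CU A:t8 (6c) ⇒ 6c, clock 54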